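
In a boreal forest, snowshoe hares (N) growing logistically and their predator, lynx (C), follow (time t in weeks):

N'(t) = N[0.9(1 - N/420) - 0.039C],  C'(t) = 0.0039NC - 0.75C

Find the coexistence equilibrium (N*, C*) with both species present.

From dC/dt = 0 with C > 0: 0.0039N* = 0.75, so N* = 192.
Substitute into dN/dt = 0: 0.9(1 - 192/420) = 0.039C*.
The bracket is 0.542, giving C* = 0.488/0.039 = 12.5.

N* ≈ 192, C* ≈ 12.5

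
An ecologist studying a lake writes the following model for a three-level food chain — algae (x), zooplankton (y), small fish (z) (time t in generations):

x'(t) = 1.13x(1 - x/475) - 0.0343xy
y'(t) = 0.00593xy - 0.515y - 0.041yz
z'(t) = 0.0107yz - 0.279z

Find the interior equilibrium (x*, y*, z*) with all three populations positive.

x* ≈ 99.1, y* ≈ 26.1, z* ≈ 1.77

From dz/dt = 0: 0.0107y* = 0.279, so y* = 26.1.
From dx/dt = 0: 1.13(1 - x*/475) = 0.0343·26.1, giving x* = 475·(1 - 0.791) = 99.1.
From dy/dt = 0: 0.00593·99.1 - 0.515 = 0.041z*, so z* = 0.0724/0.041 = 1.77.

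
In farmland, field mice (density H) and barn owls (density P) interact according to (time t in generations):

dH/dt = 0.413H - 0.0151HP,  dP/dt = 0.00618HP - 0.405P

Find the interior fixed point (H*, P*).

H* ≈ 65.5, P* ≈ 27.4

Set dP/dt = 0 with P > 0: 0.00618H - 0.405 = 0, so H* = 0.405/0.00618 = 65.5.
Set dH/dt = 0 with H > 0: 0.413 - 0.0151P = 0, so P* = 0.413/0.0151 = 27.4.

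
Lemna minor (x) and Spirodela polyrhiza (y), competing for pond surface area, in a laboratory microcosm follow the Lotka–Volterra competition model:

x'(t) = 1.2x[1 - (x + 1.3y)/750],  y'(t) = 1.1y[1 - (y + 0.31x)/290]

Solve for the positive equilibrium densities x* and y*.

x* ≈ 625, y* ≈ 96.3

Setting both brackets to zero gives the nullclines x + 1.3y = 750 and 0.31x + y = 290.
Substituting y = 290 - 0.31x into the first: x(1 - 1.3·0.31) = 750 - 1.3·290.
So x* = 373/0.597 = 625, and then y* = 290 - 0.31·625 = 96.3.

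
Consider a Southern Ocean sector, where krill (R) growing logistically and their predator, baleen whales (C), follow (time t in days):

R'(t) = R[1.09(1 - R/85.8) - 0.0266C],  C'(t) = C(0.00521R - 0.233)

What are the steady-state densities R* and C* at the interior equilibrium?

From dC/dt = 0 with C > 0: 0.00521R* = 0.233, so R* = 44.7.
Substitute into dR/dt = 0: 1.09(1 - 44.7/85.8) = 0.0266C*.
The bracket is 0.479, giving C* = 0.522/0.0266 = 19.6.

R* ≈ 44.7, C* ≈ 19.6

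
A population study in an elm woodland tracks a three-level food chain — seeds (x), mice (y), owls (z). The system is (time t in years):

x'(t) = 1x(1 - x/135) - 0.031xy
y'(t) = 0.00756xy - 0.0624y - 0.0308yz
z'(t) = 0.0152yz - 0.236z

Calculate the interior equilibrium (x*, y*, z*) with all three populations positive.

x* ≈ 70, y* ≈ 15.5, z* ≈ 15.2

From dz/dt = 0: 0.0152y* = 0.236, so y* = 15.5.
From dx/dt = 0: 1(1 - x*/135) = 0.031·15.5, giving x* = 135·(1 - 0.481) = 70.
From dy/dt = 0: 0.00756·70 - 0.0624 = 0.0308z*, so z* = 0.467/0.0308 = 15.2.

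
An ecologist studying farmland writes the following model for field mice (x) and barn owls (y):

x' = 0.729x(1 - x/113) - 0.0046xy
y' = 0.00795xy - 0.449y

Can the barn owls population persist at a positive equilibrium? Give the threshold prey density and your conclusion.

The predator equation gives dy/dt > 0 only when x > 0.449/0.00795 = 56.5.
Without the predator, x → K = 113. Since 113 > 56.5, the predator can invade and persist.

Threshold x = 56.5; K > 56.5, so yes, the predator persists.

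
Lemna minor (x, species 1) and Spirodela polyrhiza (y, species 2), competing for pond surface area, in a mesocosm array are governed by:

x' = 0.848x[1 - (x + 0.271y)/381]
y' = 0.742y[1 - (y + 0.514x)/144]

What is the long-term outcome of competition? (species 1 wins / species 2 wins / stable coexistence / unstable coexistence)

Compare the nullcline intercepts: K1/α12 = 381/0.271 = 1410 > K2 = 144; K2/α21 = 144/0.514 = 280 < K1 = 381.
Since the inequalities point opposite ways, species 1 can invade but species 2 cannot.

species 1 excludes species 2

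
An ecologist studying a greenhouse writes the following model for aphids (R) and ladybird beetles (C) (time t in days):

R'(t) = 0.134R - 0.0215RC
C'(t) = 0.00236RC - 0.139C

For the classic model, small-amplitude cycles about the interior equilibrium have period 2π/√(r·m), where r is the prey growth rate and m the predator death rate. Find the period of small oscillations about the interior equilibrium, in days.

Here r = 0.134 and m = 0.139, so r·m = 0.0186.
ω = √0.0186 = 0.136 per day, hence T = 2π/ω ≈ 46 days.

T ≈ 46 days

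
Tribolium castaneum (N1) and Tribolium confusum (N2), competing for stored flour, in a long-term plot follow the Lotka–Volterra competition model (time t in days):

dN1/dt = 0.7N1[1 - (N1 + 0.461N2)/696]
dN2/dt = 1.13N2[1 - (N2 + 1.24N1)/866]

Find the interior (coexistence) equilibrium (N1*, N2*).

Setting both brackets to zero gives the nullclines N1 + 0.461N2 = 696 and 1.24N1 + N2 = 866.
Substituting N2 = 866 - 1.24N1 into the first: N1(1 - 0.461·1.24) = 696 - 0.461·866.
So N1* = 297/0.428 = 693, and then N2* = 866 - 1.24·693 = 6.91.

N1* ≈ 693, N2* ≈ 6.91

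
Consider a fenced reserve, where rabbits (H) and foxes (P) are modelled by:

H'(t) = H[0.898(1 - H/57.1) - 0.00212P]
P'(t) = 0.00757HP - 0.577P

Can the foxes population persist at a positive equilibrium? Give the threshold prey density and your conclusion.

The predator equation gives dP/dt > 0 only when H > 0.577/0.00757 = 76.2.
Without the predator, H → K = 57.1. Since 57.1 < 76.2, the predator cannot invade.

Threshold H = 76.2; K < 76.2, so no, the predator goes extinct.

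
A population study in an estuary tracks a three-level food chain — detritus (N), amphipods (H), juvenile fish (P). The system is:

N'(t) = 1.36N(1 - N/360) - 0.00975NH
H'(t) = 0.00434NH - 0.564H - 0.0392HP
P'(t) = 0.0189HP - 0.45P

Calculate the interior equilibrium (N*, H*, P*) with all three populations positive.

N* ≈ 299, H* ≈ 23.8, P* ≈ 18.7

From dP/dt = 0: 0.0189H* = 0.45, so H* = 23.8.
From dN/dt = 0: 1.36(1 - N*/360) = 0.00975·23.8, giving N* = 360·(1 - 0.171) = 299.
From dH/dt = 0: 0.00434·299 - 0.564 = 0.0392P*, so P* = 0.732/0.0392 = 18.7.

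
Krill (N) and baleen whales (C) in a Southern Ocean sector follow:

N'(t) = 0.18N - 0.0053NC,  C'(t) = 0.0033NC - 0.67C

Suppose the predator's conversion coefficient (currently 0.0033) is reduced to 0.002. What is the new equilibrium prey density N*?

At the interior fixed point, setting dC/dt = 0 with C > 0 fixes N* = (predator death rate)/(NC coefficient) — independent of the other coefficients.
With the change, N* = 0.67/0.002 = 335; it rises from 203.

N* ≈ 335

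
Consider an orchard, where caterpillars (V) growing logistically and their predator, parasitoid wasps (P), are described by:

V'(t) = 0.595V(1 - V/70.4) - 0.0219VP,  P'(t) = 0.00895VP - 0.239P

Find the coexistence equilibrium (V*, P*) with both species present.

V* ≈ 26.7, P* ≈ 16.9

From dP/dt = 0 with P > 0: 0.00895V* = 0.239, so V* = 26.7.
Substitute into dV/dt = 0: 0.595(1 - 26.7/70.4) = 0.0219P*.
The bracket is 0.621, giving P* = 0.369/0.0219 = 16.9.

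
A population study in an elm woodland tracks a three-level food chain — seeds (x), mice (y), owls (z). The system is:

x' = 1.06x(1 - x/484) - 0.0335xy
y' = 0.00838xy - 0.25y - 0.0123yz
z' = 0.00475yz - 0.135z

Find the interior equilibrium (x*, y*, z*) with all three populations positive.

x* ≈ 49.3, y* ≈ 28.4, z* ≈ 13.2

From dz/dt = 0: 0.00475y* = 0.135, so y* = 28.4.
From dx/dt = 0: 1.06(1 - x*/484) = 0.0335·28.4, giving x* = 484·(1 - 0.898) = 49.3.
From dy/dt = 0: 0.00838·49.3 - 0.25 = 0.0123z*, so z* = 0.163/0.0123 = 13.2.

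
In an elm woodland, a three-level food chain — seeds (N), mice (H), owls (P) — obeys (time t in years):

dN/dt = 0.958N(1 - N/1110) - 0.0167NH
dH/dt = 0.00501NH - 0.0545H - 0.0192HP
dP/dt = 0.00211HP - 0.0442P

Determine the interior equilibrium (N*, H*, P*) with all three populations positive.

From dP/dt = 0: 0.00211H* = 0.0442, so H* = 20.9.
From dN/dt = 0: 0.958(1 - N*/1110) = 0.0167·20.9, giving N* = 1110·(1 - 0.365) = 705.
From dH/dt = 0: 0.00501·705 - 0.0545 = 0.0192P*, so P* = 3.48/0.0192 = 181.

N* ≈ 705, H* ≈ 20.9, P* ≈ 181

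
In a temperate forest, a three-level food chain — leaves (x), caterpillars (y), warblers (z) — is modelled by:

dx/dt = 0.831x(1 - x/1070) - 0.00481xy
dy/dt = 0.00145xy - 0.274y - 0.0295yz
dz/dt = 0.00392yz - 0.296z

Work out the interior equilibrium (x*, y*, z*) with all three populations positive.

From dz/dt = 0: 0.00392y* = 0.296, so y* = 75.5.
From dx/dt = 0: 0.831(1 - x*/1070) = 0.00481·75.5, giving x* = 1070·(1 - 0.437) = 602.
From dy/dt = 0: 0.00145·602 - 0.274 = 0.0295z*, so z* = 0.599/0.0295 = 20.3.

x* ≈ 602, y* ≈ 75.5, z* ≈ 20.3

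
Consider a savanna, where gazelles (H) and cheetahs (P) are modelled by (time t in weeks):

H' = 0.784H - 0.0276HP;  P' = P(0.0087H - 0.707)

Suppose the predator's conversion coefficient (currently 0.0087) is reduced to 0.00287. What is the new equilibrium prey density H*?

At the interior fixed point, setting dP/dt = 0 with P > 0 fixes H* = (predator death rate)/(HP coefficient) — independent of the other coefficients.
With the change, H* = 0.707/0.00287 = 246; it rises from 81.3.

H* ≈ 246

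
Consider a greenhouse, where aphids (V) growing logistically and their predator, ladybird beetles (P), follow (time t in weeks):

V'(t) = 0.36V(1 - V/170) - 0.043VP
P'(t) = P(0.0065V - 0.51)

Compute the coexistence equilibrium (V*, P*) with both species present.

From dP/dt = 0 with P > 0: 0.0065V* = 0.51, so V* = 78.5.
Substitute into dV/dt = 0: 0.36(1 - 78.5/170) = 0.043P*.
The bracket is 0.538, giving P* = 0.194/0.043 = 4.51.

V* ≈ 78.5, P* ≈ 4.51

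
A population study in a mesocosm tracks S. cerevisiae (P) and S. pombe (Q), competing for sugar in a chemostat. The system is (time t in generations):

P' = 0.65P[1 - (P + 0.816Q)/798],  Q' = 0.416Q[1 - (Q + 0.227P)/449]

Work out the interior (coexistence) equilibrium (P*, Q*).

P* ≈ 530, Q* ≈ 329

Setting both brackets to zero gives the nullclines P + 0.816Q = 798 and 0.227P + Q = 449.
Substituting Q = 449 - 0.227P into the first: P(1 - 0.816·0.227) = 798 - 0.816·449.
So P* = 432/0.815 = 530, and then Q* = 449 - 0.227·530 = 329.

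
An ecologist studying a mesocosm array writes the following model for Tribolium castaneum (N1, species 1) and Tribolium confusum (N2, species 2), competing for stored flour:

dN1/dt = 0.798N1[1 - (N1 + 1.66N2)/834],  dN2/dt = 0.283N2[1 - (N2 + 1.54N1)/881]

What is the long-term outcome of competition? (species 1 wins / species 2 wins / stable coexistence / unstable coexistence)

Compare the nullcline intercepts: K1/α12 = 834/1.66 = 502 < K2 = 881; K2/α21 = 881/1.54 = 572 < K1 = 834.
Since both are reversed, neither can invade when rare; the interior point is a saddle.

unstable coexistence (outcome depends on initial conditions)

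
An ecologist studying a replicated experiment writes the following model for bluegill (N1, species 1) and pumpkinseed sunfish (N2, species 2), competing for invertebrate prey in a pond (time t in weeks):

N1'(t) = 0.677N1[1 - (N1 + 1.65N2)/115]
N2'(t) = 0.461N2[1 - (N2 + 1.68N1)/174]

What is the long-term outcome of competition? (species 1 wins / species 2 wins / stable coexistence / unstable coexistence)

unstable coexistence (outcome depends on initial conditions)

Compare the nullcline intercepts: K1/α12 = 115/1.65 = 69.7 < K2 = 174; K2/α21 = 174/1.68 = 104 < K1 = 115.
Since both are reversed, neither can invade when rare; the interior point is a saddle.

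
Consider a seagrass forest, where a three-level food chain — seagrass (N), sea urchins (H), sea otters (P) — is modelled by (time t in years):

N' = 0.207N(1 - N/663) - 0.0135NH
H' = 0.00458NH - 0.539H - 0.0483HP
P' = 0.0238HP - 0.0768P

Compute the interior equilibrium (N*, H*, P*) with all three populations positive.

From dP/dt = 0: 0.0238H* = 0.0768, so H* = 3.23.
From dN/dt = 0: 0.207(1 - N*/663) = 0.0135·3.23, giving N* = 663·(1 - 0.21) = 523.
From dH/dt = 0: 0.00458·523 - 0.539 = 0.0483P*, so P* = 1.86/0.0483 = 38.5.

N* ≈ 523, H* ≈ 3.23, P* ≈ 38.5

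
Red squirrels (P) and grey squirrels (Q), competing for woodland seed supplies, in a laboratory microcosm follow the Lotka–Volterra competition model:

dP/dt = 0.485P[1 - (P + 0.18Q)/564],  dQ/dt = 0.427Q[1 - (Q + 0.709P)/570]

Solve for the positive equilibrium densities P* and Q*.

Setting both brackets to zero gives the nullclines P + 0.18Q = 564 and 0.709P + Q = 570.
Substituting Q = 570 - 0.709P into the first: P(1 - 0.18·0.709) = 564 - 0.18·570.
So P* = 461/0.872 = 529, and then Q* = 570 - 0.709·529 = 195.

P* ≈ 529, Q* ≈ 195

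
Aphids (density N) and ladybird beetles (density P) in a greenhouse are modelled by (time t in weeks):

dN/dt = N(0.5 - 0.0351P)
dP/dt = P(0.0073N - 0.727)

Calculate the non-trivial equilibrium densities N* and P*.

Set dP/dt = 0 with P > 0: 0.0073N - 0.727 = 0, so N* = 0.727/0.0073 = 99.6.
Set dN/dt = 0 with N > 0: 0.5 - 0.0351P = 0, so P* = 0.5/0.0351 = 14.2.

N* ≈ 99.6, P* ≈ 14.2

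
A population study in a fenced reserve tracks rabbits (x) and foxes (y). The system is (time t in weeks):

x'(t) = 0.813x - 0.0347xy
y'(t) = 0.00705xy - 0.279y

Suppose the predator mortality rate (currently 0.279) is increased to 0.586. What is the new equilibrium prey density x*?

At the interior fixed point, setting dy/dt = 0 with y > 0 fixes x* = (predator death rate)/(xy coefficient) — independent of the other coefficients.
With the change, x* = 0.586/0.00705 = 83.1; it rises from 39.6.

x* ≈ 83.1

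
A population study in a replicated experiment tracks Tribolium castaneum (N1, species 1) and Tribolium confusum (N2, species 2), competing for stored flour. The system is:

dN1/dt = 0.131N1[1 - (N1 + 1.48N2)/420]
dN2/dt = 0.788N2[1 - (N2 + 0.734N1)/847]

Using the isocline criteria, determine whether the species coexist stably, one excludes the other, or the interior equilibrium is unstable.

Compare the nullcline intercepts: K1/α12 = 420/1.48 = 284 < K2 = 847; K2/α21 = 847/0.734 = 1150 > K1 = 420.
Since the inequalities point opposite ways, species 2 can invade but species 1 cannot.

species 2 excludes species 1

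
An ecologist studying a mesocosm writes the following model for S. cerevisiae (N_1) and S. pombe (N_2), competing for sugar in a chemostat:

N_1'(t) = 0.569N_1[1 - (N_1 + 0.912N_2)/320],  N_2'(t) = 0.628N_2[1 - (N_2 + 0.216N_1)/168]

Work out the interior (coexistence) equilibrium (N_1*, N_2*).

Setting both brackets to zero gives the nullclines N_1 + 0.912N_2 = 320 and 0.216N_1 + N_2 = 168.
Substituting N_2 = 168 - 0.216N_1 into the first: N_1(1 - 0.912·0.216) = 320 - 0.912·168.
So N_1* = 167/0.803 = 208, and then N_2* = 168 - 0.216·208 = 123.

N_1* ≈ 208, N_2* ≈ 123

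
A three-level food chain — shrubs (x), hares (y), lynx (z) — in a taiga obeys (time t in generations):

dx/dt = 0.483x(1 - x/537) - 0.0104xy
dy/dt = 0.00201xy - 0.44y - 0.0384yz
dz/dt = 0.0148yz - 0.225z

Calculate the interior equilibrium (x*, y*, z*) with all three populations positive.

x* ≈ 361, y* ≈ 15.2, z* ≈ 7.45

From dz/dt = 0: 0.0148y* = 0.225, so y* = 15.2.
From dx/dt = 0: 0.483(1 - x*/537) = 0.0104·15.2, giving x* = 537·(1 - 0.327) = 361.
From dy/dt = 0: 0.00201·361 - 0.44 = 0.0384z*, so z* = 0.286/0.0384 = 7.45.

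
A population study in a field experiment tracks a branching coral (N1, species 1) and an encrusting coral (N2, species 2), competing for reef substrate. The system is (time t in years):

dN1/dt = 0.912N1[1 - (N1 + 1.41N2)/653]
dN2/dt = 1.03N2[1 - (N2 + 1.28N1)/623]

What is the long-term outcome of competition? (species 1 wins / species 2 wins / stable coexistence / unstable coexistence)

unstable coexistence (outcome depends on initial conditions)

Compare the nullcline intercepts: K1/α12 = 653/1.41 = 463 < K2 = 623; K2/α21 = 623/1.28 = 487 < K1 = 653.
Since both are reversed, neither can invade when rare; the interior point is a saddle.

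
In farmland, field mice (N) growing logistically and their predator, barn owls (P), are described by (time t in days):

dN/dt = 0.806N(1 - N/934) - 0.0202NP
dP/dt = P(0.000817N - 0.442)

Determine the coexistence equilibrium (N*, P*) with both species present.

From dP/dt = 0 with P > 0: 0.000817N* = 0.442, so N* = 541.
Substitute into dN/dt = 0: 0.806(1 - 541/934) = 0.0202P*.
The bracket is 0.421, giving P* = 0.339/0.0202 = 16.8.

N* ≈ 541, P* ≈ 16.8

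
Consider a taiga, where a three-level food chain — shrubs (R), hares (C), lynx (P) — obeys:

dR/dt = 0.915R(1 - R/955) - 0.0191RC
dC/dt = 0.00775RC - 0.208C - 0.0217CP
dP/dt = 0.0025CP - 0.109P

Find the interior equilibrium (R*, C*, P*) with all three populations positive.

From dP/dt = 0: 0.0025C* = 0.109, so C* = 43.6.
From dR/dt = 0: 0.915(1 - R*/955) = 0.0191·43.6, giving R* = 955·(1 - 0.91) = 85.8.
From dC/dt = 0: 0.00775·85.8 - 0.208 = 0.0217P*, so P* = 0.457/0.0217 = 21.1.

R* ≈ 85.8, C* ≈ 43.6, P* ≈ 21.1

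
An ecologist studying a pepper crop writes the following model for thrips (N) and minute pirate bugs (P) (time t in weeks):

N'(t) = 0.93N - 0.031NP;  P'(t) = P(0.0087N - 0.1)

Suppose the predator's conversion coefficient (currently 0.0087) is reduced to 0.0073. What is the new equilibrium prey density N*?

At the interior fixed point, setting dP/dt = 0 with P > 0 fixes N* = (predator death rate)/(NP coefficient) — independent of the other coefficients.
With the change, N* = 0.1/0.0073 = 13.7; it rises from 11.5.

N* ≈ 13.7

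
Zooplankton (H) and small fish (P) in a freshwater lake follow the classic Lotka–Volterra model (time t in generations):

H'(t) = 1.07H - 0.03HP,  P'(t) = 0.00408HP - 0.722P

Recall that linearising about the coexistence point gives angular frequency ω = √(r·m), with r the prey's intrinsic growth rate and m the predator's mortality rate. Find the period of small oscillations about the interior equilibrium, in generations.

T ≈ 7.15 generations

Here r = 1.07 and m = 0.722, so r·m = 0.773.
ω = √0.773 = 0.879 per generation, hence T = 2π/ω ≈ 7.15 generations.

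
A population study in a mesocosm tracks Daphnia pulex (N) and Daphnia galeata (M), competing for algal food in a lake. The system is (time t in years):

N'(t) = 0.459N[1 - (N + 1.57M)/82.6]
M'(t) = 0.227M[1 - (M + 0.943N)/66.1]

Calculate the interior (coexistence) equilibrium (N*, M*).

Setting both brackets to zero gives the nullclines N + 1.57M = 82.6 and 0.943N + M = 66.1.
Substituting M = 66.1 - 0.943N into the first: N(1 - 1.57·0.943) = 82.6 - 1.57·66.1.
So N* = -21.2/-0.481 = 44.1, and then M* = 66.1 - 0.943·44.1 = 24.5.

N* ≈ 44.1, M* ≈ 24.5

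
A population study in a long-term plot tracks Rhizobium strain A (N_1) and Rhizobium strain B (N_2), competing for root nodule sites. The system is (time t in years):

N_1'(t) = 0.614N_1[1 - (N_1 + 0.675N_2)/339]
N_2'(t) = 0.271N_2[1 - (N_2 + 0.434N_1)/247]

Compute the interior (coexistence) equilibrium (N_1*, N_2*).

Setting both brackets to zero gives the nullclines N_1 + 0.675N_2 = 339 and 0.434N_1 + N_2 = 247.
Substituting N_2 = 247 - 0.434N_1 into the first: N_1(1 - 0.675·0.434) = 339 - 0.675·247.
So N_1* = 172/0.707 = 244, and then N_2* = 247 - 0.434·244 = 141.

N_1* ≈ 244, N_2* ≈ 141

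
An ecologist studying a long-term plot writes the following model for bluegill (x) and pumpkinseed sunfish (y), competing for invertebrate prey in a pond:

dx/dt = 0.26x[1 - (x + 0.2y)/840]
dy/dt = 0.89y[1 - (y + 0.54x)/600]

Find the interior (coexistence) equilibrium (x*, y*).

x* ≈ 807, y* ≈ 164

Setting both brackets to zero gives the nullclines x + 0.2y = 840 and 0.54x + y = 600.
Substituting y = 600 - 0.54x into the first: x(1 - 0.2·0.54) = 840 - 0.2·600.
So x* = 720/0.892 = 807, and then y* = 600 - 0.54·807 = 164.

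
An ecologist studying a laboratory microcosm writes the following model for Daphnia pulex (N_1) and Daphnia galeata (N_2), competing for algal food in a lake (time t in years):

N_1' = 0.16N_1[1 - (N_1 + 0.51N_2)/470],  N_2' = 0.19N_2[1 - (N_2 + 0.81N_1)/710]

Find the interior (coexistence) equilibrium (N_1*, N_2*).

N_1* ≈ 184, N_2* ≈ 561

Setting both brackets to zero gives the nullclines N_1 + 0.51N_2 = 470 and 0.81N_1 + N_2 = 710.
Substituting N_2 = 710 - 0.81N_1 into the first: N_1(1 - 0.51·0.81) = 470 - 0.51·710.
So N_1* = 108/0.587 = 184, and then N_2* = 710 - 0.81·184 = 561.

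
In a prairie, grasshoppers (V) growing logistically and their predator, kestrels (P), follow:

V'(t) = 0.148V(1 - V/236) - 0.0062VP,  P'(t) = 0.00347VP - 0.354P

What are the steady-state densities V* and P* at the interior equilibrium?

From dP/dt = 0 with P > 0: 0.00347V* = 0.354, so V* = 102.
Substitute into dV/dt = 0: 0.148(1 - 102/236) = 0.0062P*.
The bracket is 0.568, giving P* = 0.084/0.0062 = 13.6.

V* ≈ 102, P* ≈ 13.6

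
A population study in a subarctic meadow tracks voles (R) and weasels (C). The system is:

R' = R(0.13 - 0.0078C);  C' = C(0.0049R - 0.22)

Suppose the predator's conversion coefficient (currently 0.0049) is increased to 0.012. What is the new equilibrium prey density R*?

At the interior fixed point, setting dC/dt = 0 with C > 0 fixes R* = (predator death rate)/(RC coefficient) — independent of the other coefficients.
With the change, R* = 0.22/0.012 = 18.3; it falls from 44.9.

R* ≈ 18.3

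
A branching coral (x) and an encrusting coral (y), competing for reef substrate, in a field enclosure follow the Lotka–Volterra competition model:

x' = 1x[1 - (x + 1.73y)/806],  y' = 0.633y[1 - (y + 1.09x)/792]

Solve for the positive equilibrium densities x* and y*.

Setting both brackets to zero gives the nullclines x + 1.73y = 806 and 1.09x + y = 792.
Substituting y = 792 - 1.09x into the first: x(1 - 1.73·1.09) = 806 - 1.73·792.
So x* = -564/-0.886 = 637, and then y* = 792 - 1.09·637 = 97.7.

x* ≈ 637, y* ≈ 97.7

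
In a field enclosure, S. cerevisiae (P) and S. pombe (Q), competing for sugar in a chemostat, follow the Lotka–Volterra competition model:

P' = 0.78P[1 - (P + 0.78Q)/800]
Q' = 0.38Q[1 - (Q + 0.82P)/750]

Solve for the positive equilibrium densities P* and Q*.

Setting both brackets to zero gives the nullclines P + 0.78Q = 800 and 0.82P + Q = 750.
Substituting Q = 750 - 0.82P into the first: P(1 - 0.78·0.82) = 800 - 0.78·750.
So P* = 215/0.36 = 597, and then Q* = 750 - 0.82·597 = 261.

P* ≈ 597, Q* ≈ 261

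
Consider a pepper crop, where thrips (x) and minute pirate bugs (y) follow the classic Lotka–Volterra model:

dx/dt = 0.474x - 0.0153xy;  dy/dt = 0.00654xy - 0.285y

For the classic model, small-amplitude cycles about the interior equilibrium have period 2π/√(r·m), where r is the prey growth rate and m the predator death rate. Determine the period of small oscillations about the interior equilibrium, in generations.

T ≈ 17.1 generations

Here r = 0.474 and m = 0.285, so r·m = 0.135.
ω = √0.135 = 0.368 per generation, hence T = 2π/ω ≈ 17.1 generations.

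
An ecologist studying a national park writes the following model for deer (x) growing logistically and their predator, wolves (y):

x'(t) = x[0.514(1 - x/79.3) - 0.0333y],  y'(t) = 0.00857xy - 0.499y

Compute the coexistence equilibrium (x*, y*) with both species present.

From dy/dt = 0 with y > 0: 0.00857x* = 0.499, so x* = 58.2.
Substitute into dx/dt = 0: 0.514(1 - 58.2/79.3) = 0.0333y*.
The bracket is 0.266, giving y* = 0.137/0.0333 = 4.1.

x* ≈ 58.2, y* ≈ 4.1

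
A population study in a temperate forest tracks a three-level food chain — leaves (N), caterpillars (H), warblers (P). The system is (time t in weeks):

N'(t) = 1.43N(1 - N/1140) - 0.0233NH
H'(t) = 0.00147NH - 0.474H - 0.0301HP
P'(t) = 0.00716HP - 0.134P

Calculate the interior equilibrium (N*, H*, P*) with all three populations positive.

From dP/dt = 0: 0.00716H* = 0.134, so H* = 18.7.
From dN/dt = 0: 1.43(1 - N*/1140) = 0.0233·18.7, giving N* = 1140·(1 - 0.305) = 792.
From dH/dt = 0: 0.00147·792 - 0.474 = 0.0301P*, so P* = 0.691/0.0301 = 22.9.

N* ≈ 792, H* ≈ 18.7, P* ≈ 22.9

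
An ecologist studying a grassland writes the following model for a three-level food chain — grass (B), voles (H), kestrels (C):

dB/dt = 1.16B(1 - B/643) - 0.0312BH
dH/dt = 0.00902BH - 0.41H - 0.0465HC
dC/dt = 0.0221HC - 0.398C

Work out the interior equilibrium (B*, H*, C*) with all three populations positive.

B* ≈ 332, H* ≈ 18, C* ≈ 55.5

From dC/dt = 0: 0.0221H* = 0.398, so H* = 18.
From dB/dt = 0: 1.16(1 - B*/643) = 0.0312·18, giving B* = 643·(1 - 0.484) = 332.
From dH/dt = 0: 0.00902·332 - 0.41 = 0.0465C*, so C* = 2.58/0.0465 = 55.5.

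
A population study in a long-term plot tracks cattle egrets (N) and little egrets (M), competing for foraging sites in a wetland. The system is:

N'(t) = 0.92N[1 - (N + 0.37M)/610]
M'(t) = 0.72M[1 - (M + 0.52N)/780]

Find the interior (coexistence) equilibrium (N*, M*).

Setting both brackets to zero gives the nullclines N + 0.37M = 610 and 0.52N + M = 780.
Substituting M = 780 - 0.52N into the first: N(1 - 0.37·0.52) = 610 - 0.37·780.
So N* = 321/0.808 = 398, and then M* = 780 - 0.52·398 = 573.

N* ≈ 398, M* ≈ 573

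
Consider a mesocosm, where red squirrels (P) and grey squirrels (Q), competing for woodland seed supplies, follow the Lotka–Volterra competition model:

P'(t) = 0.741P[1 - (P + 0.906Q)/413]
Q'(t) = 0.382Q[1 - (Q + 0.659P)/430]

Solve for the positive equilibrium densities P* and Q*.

P* ≈ 58.1, Q* ≈ 392

Setting both brackets to zero gives the nullclines P + 0.906Q = 413 and 0.659P + Q = 430.
Substituting Q = 430 - 0.659P into the first: P(1 - 0.906·0.659) = 413 - 0.906·430.
So P* = 23.4/0.403 = 58.1, and then Q* = 430 - 0.659·58.1 = 392.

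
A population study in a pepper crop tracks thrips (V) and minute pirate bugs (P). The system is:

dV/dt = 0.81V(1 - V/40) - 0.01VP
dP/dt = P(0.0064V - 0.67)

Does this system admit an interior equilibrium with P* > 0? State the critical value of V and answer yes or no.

Threshold V = 105; K < 105, so no, the predator goes extinct.

The predator equation gives dP/dt > 0 only when V > 0.67/0.0064 = 105.
Without the predator, V → K = 40. Since 40 < 105, the predator cannot invade.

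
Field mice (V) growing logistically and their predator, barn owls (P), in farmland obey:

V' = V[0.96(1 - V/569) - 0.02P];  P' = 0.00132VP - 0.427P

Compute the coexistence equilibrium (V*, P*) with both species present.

V* ≈ 323, P* ≈ 20.7

From dP/dt = 0 with P > 0: 0.00132V* = 0.427, so V* = 323.
Substitute into dV/dt = 0: 0.96(1 - 323/569) = 0.02P*.
The bracket is 0.431, giving P* = 0.414/0.02 = 20.7.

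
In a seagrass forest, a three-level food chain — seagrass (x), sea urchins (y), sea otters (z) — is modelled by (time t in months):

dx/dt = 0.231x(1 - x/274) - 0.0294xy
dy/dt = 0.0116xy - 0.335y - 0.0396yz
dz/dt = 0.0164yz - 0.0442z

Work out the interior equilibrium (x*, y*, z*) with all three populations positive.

From dz/dt = 0: 0.0164y* = 0.0442, so y* = 2.7.
From dx/dt = 0: 0.231(1 - x*/274) = 0.0294·2.7, giving x* = 274·(1 - 0.343) = 180.
From dy/dt = 0: 0.0116·180 - 0.335 = 0.0396z*, so z* = 1.75/0.0396 = 44.3.

x* ≈ 180, y* ≈ 2.7, z* ≈ 44.3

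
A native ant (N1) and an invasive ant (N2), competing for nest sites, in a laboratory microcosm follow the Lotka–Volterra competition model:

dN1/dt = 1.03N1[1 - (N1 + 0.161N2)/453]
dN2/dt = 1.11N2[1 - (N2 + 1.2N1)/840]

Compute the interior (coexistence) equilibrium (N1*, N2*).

N1* ≈ 394, N2* ≈ 367

Setting both brackets to zero gives the nullclines N1 + 0.161N2 = 453 and 1.2N1 + N2 = 840.
Substituting N2 = 840 - 1.2N1 into the first: N1(1 - 0.161·1.2) = 453 - 0.161·840.
So N1* = 318/0.807 = 394, and then N2* = 840 - 1.2·394 = 367.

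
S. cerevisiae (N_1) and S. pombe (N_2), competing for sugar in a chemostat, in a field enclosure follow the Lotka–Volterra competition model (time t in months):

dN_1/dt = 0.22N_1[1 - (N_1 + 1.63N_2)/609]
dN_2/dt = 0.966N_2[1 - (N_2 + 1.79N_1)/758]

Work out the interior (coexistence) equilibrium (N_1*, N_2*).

Setting both brackets to zero gives the nullclines N_1 + 1.63N_2 = 609 and 1.79N_1 + N_2 = 758.
Substituting N_2 = 758 - 1.79N_1 into the first: N_1(1 - 1.63·1.79) = 609 - 1.63·758.
So N_1* = -627/-1.92 = 327, and then N_2* = 758 - 1.79·327 = 173.

N_1* ≈ 327, N_2* ≈ 173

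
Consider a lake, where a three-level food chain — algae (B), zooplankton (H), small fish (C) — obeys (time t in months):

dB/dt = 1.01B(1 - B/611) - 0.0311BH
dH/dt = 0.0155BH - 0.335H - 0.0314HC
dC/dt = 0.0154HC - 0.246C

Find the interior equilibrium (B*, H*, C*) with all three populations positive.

B* ≈ 310, H* ≈ 16, C* ≈ 143

From dC/dt = 0: 0.0154H* = 0.246, so H* = 16.
From dB/dt = 0: 1.01(1 - B*/611) = 0.0311·16, giving B* = 611·(1 - 0.492) = 310.
From dH/dt = 0: 0.0155·310 - 0.335 = 0.0314C*, so C* = 4.48/0.0314 = 143.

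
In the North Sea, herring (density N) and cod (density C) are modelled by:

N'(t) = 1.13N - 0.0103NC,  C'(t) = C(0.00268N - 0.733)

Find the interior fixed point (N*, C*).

Set dC/dt = 0 with C > 0: 0.00268N - 0.733 = 0, so N* = 0.733/0.00268 = 274.
Set dN/dt = 0 with N > 0: 1.13 - 0.0103C = 0, so C* = 1.13/0.0103 = 110.

N* ≈ 274, C* ≈ 110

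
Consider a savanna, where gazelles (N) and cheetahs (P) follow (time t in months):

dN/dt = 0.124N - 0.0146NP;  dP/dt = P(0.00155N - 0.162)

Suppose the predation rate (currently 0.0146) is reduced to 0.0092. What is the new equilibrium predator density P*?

At the interior fixed point, setting dN/dt = 0 with N > 0 fixes P* = (prey growth rate)/(NP coefficient) — independent of the other coefficients.
With the change, P* = 0.124/0.0092 = 13.5; it rises from 8.49.

P* ≈ 13.5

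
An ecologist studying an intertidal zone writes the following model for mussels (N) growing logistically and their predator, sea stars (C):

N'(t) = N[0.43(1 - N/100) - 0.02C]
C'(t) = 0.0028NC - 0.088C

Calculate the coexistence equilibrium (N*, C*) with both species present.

N* ≈ 31.4, C* ≈ 14.7

From dC/dt = 0 with C > 0: 0.0028N* = 0.088, so N* = 31.4.
Substitute into dN/dt = 0: 0.43(1 - 31.4/100) = 0.02C*.
The bracket is 0.686, giving C* = 0.295/0.02 = 14.7.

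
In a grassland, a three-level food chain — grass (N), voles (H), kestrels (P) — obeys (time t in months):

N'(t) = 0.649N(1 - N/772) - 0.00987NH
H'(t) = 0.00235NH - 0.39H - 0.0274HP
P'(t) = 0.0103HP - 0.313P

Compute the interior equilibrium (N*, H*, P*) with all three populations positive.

From dP/dt = 0: 0.0103H* = 0.313, so H* = 30.4.
From dN/dt = 0: 0.649(1 - N*/772) = 0.00987·30.4, giving N* = 772·(1 - 0.462) = 415.
From dH/dt = 0: 0.00235·415 - 0.39 = 0.0274P*, so P* = 0.586/0.0274 = 21.4.

N* ≈ 415, H* ≈ 30.4, P* ≈ 21.4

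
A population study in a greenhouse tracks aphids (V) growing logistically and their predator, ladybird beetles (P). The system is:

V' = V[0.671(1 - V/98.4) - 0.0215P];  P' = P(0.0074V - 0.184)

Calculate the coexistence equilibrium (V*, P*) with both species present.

From dP/dt = 0 with P > 0: 0.0074V* = 0.184, so V* = 24.9.
Substitute into dV/dt = 0: 0.671(1 - 24.9/98.4) = 0.0215P*.
The bracket is 0.747, giving P* = 0.501/0.0215 = 23.3.

V* ≈ 24.9, P* ≈ 23.3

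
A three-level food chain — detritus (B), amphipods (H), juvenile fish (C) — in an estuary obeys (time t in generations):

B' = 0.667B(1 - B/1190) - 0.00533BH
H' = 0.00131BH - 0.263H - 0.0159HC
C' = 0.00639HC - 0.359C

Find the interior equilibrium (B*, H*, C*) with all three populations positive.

From dC/dt = 0: 0.00639H* = 0.359, so H* = 56.2.
From dB/dt = 0: 0.667(1 - B*/1190) = 0.00533·56.2, giving B* = 1190·(1 - 0.449) = 656.
From dH/dt = 0: 0.00131·656 - 0.263 = 0.0159C*, so C* = 0.596/0.0159 = 37.5.

B* ≈ 656, H* ≈ 56.2, C* ≈ 37.5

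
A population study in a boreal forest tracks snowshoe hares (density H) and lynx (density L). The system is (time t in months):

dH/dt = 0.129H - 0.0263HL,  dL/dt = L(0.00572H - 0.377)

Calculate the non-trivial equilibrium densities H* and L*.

Set dL/dt = 0 with L > 0: 0.00572H - 0.377 = 0, so H* = 0.377/0.00572 = 65.9.
Set dH/dt = 0 with H > 0: 0.129 - 0.0263L = 0, so L* = 0.129/0.0263 = 4.9.

H* ≈ 65.9, L* ≈ 4.9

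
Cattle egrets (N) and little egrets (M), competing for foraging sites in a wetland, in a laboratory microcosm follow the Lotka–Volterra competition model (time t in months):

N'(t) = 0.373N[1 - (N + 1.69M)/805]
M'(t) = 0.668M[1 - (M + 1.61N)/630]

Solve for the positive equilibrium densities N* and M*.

N* ≈ 151, M* ≈ 387

Setting both brackets to zero gives the nullclines N + 1.69M = 805 and 1.61N + M = 630.
Substituting M = 630 - 1.61N into the first: N(1 - 1.69·1.61) = 805 - 1.69·630.
So N* = -260/-1.72 = 151, and then M* = 630 - 1.61·151 = 387.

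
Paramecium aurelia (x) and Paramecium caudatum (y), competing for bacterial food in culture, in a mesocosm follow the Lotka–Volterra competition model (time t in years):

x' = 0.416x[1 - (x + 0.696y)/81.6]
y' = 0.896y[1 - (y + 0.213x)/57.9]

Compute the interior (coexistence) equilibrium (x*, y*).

x* ≈ 48.5, y* ≈ 47.6

Setting both brackets to zero gives the nullclines x + 0.696y = 81.6 and 0.213x + y = 57.9.
Substituting y = 57.9 - 0.213x into the first: x(1 - 0.696·0.213) = 81.6 - 0.696·57.9.
So x* = 41.3/0.852 = 48.5, and then y* = 57.9 - 0.213·48.5 = 47.6.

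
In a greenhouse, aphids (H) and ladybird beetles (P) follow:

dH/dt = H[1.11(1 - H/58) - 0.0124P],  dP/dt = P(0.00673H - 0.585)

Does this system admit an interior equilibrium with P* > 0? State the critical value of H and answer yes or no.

The predator equation gives dP/dt > 0 only when H > 0.585/0.00673 = 86.9.
Without the predator, H → K = 58. Since 58 < 86.9, the predator cannot invade.

Threshold H = 86.9; K < 86.9, so no, the predator goes extinct.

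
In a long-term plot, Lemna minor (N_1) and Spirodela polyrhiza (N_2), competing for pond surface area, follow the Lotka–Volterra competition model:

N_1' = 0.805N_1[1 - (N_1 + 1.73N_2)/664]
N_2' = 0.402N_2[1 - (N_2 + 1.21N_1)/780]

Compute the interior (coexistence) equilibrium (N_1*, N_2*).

Setting both brackets to zero gives the nullclines N_1 + 1.73N_2 = 664 and 1.21N_1 + N_2 = 780.
Substituting N_2 = 780 - 1.21N_1 into the first: N_1(1 - 1.73·1.21) = 664 - 1.73·780.
So N_1* = -685/-1.09 = 627, and then N_2* = 780 - 1.21·627 = 21.4.

N_1* ≈ 627, N_2* ≈ 21.4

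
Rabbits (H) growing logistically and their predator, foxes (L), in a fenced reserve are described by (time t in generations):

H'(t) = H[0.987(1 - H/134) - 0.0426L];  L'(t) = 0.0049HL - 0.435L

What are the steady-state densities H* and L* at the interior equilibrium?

H* ≈ 88.8, L* ≈ 7.82

From dL/dt = 0 with L > 0: 0.0049H* = 0.435, so H* = 88.8.
Substitute into dH/dt = 0: 0.987(1 - 88.8/134) = 0.0426L*.
The bracket is 0.337, giving L* = 0.333/0.0426 = 7.82.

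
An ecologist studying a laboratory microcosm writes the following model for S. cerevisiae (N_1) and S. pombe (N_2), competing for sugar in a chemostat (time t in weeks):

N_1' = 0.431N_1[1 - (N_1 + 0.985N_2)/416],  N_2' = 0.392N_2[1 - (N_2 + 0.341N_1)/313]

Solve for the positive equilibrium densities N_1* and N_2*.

Setting both brackets to zero gives the nullclines N_1 + 0.985N_2 = 416 and 0.341N_1 + N_2 = 313.
Substituting N_2 = 313 - 0.341N_1 into the first: N_1(1 - 0.985·0.341) = 416 - 0.985·313.
So N_1* = 108/0.664 = 162, and then N_2* = 313 - 0.341·162 = 258.

N_1* ≈ 162, N_2* ≈ 258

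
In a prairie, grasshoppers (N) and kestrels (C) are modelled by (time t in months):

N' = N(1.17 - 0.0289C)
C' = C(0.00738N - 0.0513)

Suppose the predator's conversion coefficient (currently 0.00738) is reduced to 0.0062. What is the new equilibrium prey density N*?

At the interior fixed point, setting dC/dt = 0 with C > 0 fixes N* = (predator death rate)/(NC coefficient) — independent of the other coefficients.
With the change, N* = 0.0513/0.0062 = 8.27; it rises from 6.95.

N* ≈ 8.27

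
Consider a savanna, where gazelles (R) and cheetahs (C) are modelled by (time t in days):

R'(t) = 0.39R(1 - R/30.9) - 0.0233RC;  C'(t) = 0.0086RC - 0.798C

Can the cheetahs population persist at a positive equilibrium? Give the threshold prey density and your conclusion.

The predator equation gives dC/dt > 0 only when R > 0.798/0.0086 = 92.8.
Without the predator, R → K = 30.9. Since 30.9 < 92.8, the predator cannot invade.

Threshold R = 92.8; K < 92.8, so no, the predator goes extinct.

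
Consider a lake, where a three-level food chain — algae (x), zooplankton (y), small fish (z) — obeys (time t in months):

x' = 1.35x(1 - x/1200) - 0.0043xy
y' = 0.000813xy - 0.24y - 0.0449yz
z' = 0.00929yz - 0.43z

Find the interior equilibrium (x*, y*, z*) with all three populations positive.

x* ≈ 1020, y* ≈ 46.3, z* ≈ 13.2

From dz/dt = 0: 0.00929y* = 0.43, so y* = 46.3.
From dx/dt = 0: 1.35(1 - x*/1200) = 0.0043·46.3, giving x* = 1200·(1 - 0.147) = 1020.
From dy/dt = 0: 0.000813·1020 - 0.24 = 0.0449z*, so z* = 0.592/0.0449 = 13.2.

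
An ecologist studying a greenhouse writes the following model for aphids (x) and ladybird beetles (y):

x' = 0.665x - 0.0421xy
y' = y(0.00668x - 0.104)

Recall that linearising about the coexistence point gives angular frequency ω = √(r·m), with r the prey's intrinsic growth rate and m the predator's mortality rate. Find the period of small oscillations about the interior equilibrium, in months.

T ≈ 23.9 months

Here r = 0.665 and m = 0.104, so r·m = 0.0692.
ω = √0.0692 = 0.263 per month, hence T = 2π/ω ≈ 23.9 months.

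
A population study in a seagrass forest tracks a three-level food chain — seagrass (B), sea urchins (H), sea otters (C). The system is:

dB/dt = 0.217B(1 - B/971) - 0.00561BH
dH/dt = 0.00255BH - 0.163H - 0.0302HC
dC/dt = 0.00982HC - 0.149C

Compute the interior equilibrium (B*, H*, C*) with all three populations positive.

From dC/dt = 0: 0.00982H* = 0.149, so H* = 15.2.
From dB/dt = 0: 0.217(1 - B*/971) = 0.00561·15.2, giving B* = 971·(1 - 0.392) = 590.
From dH/dt = 0: 0.00255·590 - 0.163 = 0.0302C*, so C* = 1.34/0.0302 = 44.4.

B* ≈ 590, H* ≈ 15.2, C* ≈ 44.4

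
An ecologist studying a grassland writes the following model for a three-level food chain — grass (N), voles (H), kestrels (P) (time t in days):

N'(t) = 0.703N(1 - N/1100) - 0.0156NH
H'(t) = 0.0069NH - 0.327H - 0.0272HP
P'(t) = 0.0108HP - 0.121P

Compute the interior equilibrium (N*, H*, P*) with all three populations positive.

From dP/dt = 0: 0.0108H* = 0.121, so H* = 11.2.
From dN/dt = 0: 0.703(1 - N*/1100) = 0.0156·11.2, giving N* = 1100·(1 - 0.249) = 827.
From dH/dt = 0: 0.0069·827 - 0.327 = 0.0272P*, so P* = 5.38/0.0272 = 198.

N* ≈ 827, H* ≈ 11.2, P* ≈ 198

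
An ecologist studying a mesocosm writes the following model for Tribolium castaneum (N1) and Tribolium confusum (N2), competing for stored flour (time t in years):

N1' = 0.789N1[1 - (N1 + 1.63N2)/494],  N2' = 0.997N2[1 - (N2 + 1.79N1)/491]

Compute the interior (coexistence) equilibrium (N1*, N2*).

N1* ≈ 160, N2* ≈ 205

Setting both brackets to zero gives the nullclines N1 + 1.63N2 = 494 and 1.79N1 + N2 = 491.
Substituting N2 = 491 - 1.79N1 into the first: N1(1 - 1.63·1.79) = 494 - 1.63·491.
So N1* = -306/-1.92 = 160, and then N2* = 491 - 1.79·160 = 205.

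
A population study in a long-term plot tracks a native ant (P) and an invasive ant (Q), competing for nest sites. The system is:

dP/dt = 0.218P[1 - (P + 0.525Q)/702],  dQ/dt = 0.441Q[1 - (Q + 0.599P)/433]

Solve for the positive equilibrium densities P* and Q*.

Setting both brackets to zero gives the nullclines P + 0.525Q = 702 and 0.599P + Q = 433.
Substituting Q = 433 - 0.599P into the first: P(1 - 0.525·0.599) = 702 - 0.525·433.
So P* = 475/0.686 = 692, and then Q* = 433 - 0.599·692 = 18.2.

P* ≈ 692, Q* ≈ 18.2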